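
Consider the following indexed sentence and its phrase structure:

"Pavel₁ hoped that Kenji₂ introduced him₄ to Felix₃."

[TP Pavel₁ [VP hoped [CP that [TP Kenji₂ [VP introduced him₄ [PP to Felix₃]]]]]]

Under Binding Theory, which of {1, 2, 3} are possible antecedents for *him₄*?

{1}

*him* is a pronoun, so Principle B applies: it must be free in its binding domain.
Binding domain of *him₄*: the embedded TP, whose subject is Kenji₂.
*Pavel₁* c-commands the pronoun but from outside its binding domain, and is not c-commanded by it → coindexation permitted.
*Kenji₂* c-commands the pronoun within its binding domain → coindexation would violate Principle B.
*Felix₃*: the pronoun c-commands this R-expression → coindexation would violate Principle C on *Felix₃*.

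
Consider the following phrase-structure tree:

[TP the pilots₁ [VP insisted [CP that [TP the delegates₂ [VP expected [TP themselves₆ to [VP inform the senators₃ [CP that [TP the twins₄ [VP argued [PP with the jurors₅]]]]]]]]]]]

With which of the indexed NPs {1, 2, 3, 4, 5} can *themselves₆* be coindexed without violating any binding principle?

{2}

*themselves* is an anaphor, so Principle A applies: it must be bound in its binding domain.
Binding domain of *themselves₆*: the embedded TP, whose subject is the delegates₂.
*the pilots₁* c-commands the anaphor but is outside its binding domain → cannot satisfy Principle A.
*the delegates₂* c-commands the anaphor within its binding domain → licit binder.
*the senators₃* does not c-command the anaphor → cannot bind it.
*the twins₄* does not c-command the anaphor → cannot bind it.
*the jurors₅* does not c-command the anaphor → cannot bind it.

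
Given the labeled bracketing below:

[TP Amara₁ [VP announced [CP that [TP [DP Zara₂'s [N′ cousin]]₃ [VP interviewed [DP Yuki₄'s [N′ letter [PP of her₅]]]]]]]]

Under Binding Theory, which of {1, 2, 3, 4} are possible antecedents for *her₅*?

{1, 2, 3}

*her* is a pronoun, so Principle B applies: it must be free in its binding domain.
Binding domain of *her₅*: the possessed DP, whose subject is Yuki₄.
*Amara₁* c-commands the pronoun but from outside its binding domain, and is not c-commanded by it → coindexation permitted.
*Zara₂* and the pronoun do not c-command one another → neither Principle B nor Principle C is at stake; coindexation permitted.
*[Zara₂'s cousin]₃* c-commands the pronoun but from outside its binding domain, and is not c-commanded by it → coindexation permitted.
*Yuki₄* c-commands the pronoun within its binding domain → coindexation would violate Principle B.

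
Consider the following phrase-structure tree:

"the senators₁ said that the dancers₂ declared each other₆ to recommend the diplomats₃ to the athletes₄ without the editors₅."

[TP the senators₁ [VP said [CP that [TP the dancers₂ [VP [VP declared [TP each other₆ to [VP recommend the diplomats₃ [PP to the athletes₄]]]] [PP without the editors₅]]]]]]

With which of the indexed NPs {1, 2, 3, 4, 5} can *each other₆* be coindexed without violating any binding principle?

*each other* is an anaphor, so Principle A applies: it must be bound in its binding domain.
Binding domain of *each other₆*: the embedded TP, whose subject is the dancers₂.
*the senators₁* c-commands the anaphor but is outside its binding domain → cannot satisfy Principle A.
*the dancers₂* c-commands the anaphor within its binding domain → licit binder.
*the diplomats₃* does not c-command the anaphor → cannot bind it.
*the athletes₄* does not c-command the anaphor → cannot bind it.
*the editors₅* does not c-command the anaphor → cannot bind it.

{2}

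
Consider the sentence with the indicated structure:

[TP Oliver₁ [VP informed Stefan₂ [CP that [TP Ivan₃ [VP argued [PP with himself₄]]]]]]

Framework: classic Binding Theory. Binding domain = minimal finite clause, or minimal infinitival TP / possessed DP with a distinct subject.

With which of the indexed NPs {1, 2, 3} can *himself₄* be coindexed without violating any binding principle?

*himself* is an anaphor, so Principle A applies: it must be bound in its binding domain.
Binding domain of *himself₄*: the embedded TP, whose subject is Ivan₃.
*Oliver₁* c-commands the anaphor but is outside its binding domain → cannot satisfy Principle A.
*Stefan₂* c-commands the anaphor but is outside its binding domain → cannot satisfy Principle A.
*Ivan₃* c-commands the anaphor within its binding domain → licit binder.

{3}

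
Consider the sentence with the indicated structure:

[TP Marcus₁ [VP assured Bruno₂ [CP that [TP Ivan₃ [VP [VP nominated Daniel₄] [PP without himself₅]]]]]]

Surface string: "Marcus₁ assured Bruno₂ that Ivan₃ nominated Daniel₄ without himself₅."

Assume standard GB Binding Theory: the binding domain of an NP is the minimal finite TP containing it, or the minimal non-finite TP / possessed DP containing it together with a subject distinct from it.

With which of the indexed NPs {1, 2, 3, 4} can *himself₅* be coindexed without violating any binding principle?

*himself* is an anaphor, so Principle A applies: it must be bound in its binding domain.
Binding domain of *himself₅*: the embedded TP, whose subject is Ivan₃.
*Marcus₁* c-commands the anaphor but is outside its binding domain → cannot satisfy Principle A.
*Bruno₂* c-commands the anaphor but is outside its binding domain → cannot satisfy Principle A.
*Ivan₃* c-commands the anaphor within its binding domain → licit binder.
*Daniel₄* does not c-command the anaphor → cannot bind it.

{3}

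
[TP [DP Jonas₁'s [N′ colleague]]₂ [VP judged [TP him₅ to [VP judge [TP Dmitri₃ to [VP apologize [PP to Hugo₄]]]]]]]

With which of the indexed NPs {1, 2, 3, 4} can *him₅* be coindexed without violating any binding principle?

*him* is a pronoun, so Principle B applies: it must be free in its binding domain.
Binding domain of *him₅*: the matrix TP, whose subject is [Jonas₁'s colleague]₂.
*Jonas₁* and the pronoun do not c-command one another → neither Principle B nor Principle C is at stake; coindexation permitted.
*[Jonas₁'s colleague]₂* c-commands the pronoun within its binding domain → coindexation would violate Principle B.
*Dmitri₃*: the pronoun c-commands this R-expression → coindexation would violate Principle C on *Dmitri₃*.
*Hugo₄*: the pronoun c-commands this R-expression → coindexation would violate Principle C on *Hugo₄*.

{1}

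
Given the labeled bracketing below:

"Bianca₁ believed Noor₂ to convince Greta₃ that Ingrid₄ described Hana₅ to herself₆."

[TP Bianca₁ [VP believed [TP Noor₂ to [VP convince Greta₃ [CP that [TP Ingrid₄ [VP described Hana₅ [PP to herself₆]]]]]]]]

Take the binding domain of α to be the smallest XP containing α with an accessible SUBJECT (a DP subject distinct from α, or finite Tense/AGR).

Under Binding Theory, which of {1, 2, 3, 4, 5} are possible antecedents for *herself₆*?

*herself* is an anaphor, so Principle A applies: it must be bound in its binding domain.
Binding domain of *herself₆*: the embedded TP, whose subject is Ingrid₄.
*Bianca₁* c-commands the anaphor but is outside its binding domain → cannot satisfy Principle A.
*Noor₂* c-commands the anaphor but is outside its binding domain → cannot satisfy Principle A.
*Greta₃* c-commands the anaphor but is outside its binding domain → cannot satisfy Principle A.
*Ingrid₄* c-commands the anaphor within its binding domain → licit binder.
*Hana₅* c-commands the anaphor within its binding domain → licit binder.

{4, 5}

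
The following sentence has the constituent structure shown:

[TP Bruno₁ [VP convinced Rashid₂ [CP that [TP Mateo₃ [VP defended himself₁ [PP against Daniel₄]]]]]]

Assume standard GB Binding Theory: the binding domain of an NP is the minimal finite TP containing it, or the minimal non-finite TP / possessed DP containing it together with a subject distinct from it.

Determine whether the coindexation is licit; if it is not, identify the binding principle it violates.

The two coindexed NPs are *Bruno₁* and *himself₁*.
*himself₁* is an anaphor. Principle A requires it to be bound within its binding domain — the embedded TP, whose subject is Mateo₃.
Within that domain it is c-commanded by *Mateo₃*, which does not share its index.
*Bruno₁* does c-command the anaphor, but from outside its binding domain.
The anaphor is unbound in its domain → Principle A violation.

Principle A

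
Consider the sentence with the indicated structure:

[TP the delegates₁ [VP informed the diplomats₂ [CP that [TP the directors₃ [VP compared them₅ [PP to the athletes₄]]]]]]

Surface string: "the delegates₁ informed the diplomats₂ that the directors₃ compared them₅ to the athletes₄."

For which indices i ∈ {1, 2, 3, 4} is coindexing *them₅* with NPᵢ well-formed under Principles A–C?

*them* is a pronoun, so Principle B applies: it must be free in its binding domain.
Binding domain of *them₅*: the embedded TP, whose subject is the directors₃.
*the delegates₁* c-commands the pronoun but from outside its binding domain, and is not c-commanded by it → coindexation permitted.
*the diplomats₂* c-commands the pronoun but from outside its binding domain, and is not c-commanded by it → coindexation permitted.
*the directors₃* c-commands the pronoun within its binding domain → coindexation would violate Principle B.
*the athletes₄*: the pronoun c-commands this R-expression → coindexation would violate Principle C on *the athletes₄*.

{1, 2}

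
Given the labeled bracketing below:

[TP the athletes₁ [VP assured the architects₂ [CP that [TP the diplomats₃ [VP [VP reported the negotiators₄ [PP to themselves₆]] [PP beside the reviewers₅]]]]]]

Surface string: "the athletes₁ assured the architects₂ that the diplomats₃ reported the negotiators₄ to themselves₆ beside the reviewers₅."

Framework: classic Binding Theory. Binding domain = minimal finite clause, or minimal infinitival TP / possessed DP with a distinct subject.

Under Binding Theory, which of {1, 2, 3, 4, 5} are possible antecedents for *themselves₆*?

*themselves* is an anaphor, so Principle A applies: it must be bound in its binding domain.
Binding domain of *themselves₆*: the embedded TP, whose subject is the diplomats₃.
*the athletes₁* c-commands the anaphor but is outside its binding domain → cannot satisfy Principle A.
*the architects₂* c-commands the anaphor but is outside its binding domain → cannot satisfy Principle A.
*the diplomats₃* c-commands the anaphor within its binding domain → licit binder.
*the negotiators₄* c-commands the anaphor within its binding domain → licit binder.
*the reviewers₅* does not c-command the anaphor → cannot bind it.

{3, 4}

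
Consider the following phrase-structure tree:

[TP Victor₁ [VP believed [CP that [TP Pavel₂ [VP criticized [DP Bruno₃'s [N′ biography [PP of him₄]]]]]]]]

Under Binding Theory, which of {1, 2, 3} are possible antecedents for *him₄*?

*him* is a pronoun, so Principle B applies: it must be free in its binding domain.
Binding domain of *him₄*: the possessed DP, whose subject is Bruno₃.
*Victor₁* c-commands the pronoun but from outside its binding domain, and is not c-commanded by it → coindexation permitted.
*Pavel₂* c-commands the pronoun but from outside its binding domain, and is not c-commanded by it → coindexation permitted.
*Bruno₃* c-commands the pronoun within its binding domain → coindexation would violate Principle B.

{1, 2}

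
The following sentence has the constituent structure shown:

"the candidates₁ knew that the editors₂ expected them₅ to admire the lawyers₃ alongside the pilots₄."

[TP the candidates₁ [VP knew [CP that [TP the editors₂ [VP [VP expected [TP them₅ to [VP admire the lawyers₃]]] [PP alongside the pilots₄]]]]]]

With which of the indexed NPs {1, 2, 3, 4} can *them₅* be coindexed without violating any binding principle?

{1, 4}

*them* is a pronoun, so Principle B applies: it must be free in its binding domain.
Binding domain of *them₅*: the embedded TP, whose subject is the editors₂.
*the candidates₁* c-commands the pronoun but from outside its binding domain, and is not c-commanded by it → coindexation permitted.
*the editors₂* c-commands the pronoun within its binding domain → coindexation would violate Principle B.
*the lawyers₃*: the pronoun c-commands this R-expression → coindexation would violate Principle C on *the lawyers₃*.
*the pilots₄* and the pronoun do not c-command one another → neither Principle B nor Principle C is at stake; coindexation permitted.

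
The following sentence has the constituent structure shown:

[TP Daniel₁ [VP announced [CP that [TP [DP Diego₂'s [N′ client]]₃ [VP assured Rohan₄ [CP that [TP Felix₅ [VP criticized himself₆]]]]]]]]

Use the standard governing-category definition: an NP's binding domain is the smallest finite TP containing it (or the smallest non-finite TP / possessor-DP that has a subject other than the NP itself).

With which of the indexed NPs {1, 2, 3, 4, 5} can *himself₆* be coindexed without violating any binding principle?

*himself* is an anaphor, so Principle A applies: it must be bound in its binding domain.
Binding domain of *himself₆*: the embedded TP, whose subject is Felix₅.
*Daniel₁* c-commands the anaphor but is outside its binding domain → cannot satisfy Principle A.
*Diego₂* does not c-command the anaphor → cannot bind it.
*[Diego₂'s client]₃* c-commands the anaphor but is outside its binding domain → cannot satisfy Principle A.
*Rohan₄* c-commands the anaphor but is outside its binding domain → cannot satisfy Principle A.
*Felix₅* c-commands the anaphor within its binding domain → licit binder.

{5}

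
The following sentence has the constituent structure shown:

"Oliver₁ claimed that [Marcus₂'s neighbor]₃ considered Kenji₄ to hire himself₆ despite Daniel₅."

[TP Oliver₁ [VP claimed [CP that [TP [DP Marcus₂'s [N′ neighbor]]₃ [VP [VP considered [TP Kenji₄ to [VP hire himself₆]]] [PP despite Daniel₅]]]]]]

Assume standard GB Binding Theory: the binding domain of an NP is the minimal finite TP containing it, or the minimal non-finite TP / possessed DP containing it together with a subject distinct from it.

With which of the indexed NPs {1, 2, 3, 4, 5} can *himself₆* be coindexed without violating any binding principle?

{4}

*himself* is an anaphor, so Principle A applies: it must be bound in its binding domain.
Binding domain of *himself₆*: the embedded TP, whose subject is Kenji₄.
*Oliver₁* c-commands the anaphor but is outside its binding domain → cannot satisfy Principle A.
*Marcus₂* does not c-command the anaphor → cannot bind it.
*[Marcus₂'s neighbor]₃* c-commands the anaphor but is outside its binding domain → cannot satisfy Principle A.
*Kenji₄* c-commands the anaphor within its binding domain → licit binder.
*Daniel₅* does not c-command the anaphor → cannot bind it.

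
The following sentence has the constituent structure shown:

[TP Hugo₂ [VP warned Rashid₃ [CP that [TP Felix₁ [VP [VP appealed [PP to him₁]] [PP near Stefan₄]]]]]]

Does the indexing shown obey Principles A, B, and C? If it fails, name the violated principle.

Principle B

The two coindexed NPs are *Felix₁* and *him₁*.
*him₁* is a pronoun. Its binding domain is the embedded TP, whose subject is Felix₁.
*Felix₁* c-commands it within that domain and carries the same index.
The pronoun is locally bound → Principle B violation.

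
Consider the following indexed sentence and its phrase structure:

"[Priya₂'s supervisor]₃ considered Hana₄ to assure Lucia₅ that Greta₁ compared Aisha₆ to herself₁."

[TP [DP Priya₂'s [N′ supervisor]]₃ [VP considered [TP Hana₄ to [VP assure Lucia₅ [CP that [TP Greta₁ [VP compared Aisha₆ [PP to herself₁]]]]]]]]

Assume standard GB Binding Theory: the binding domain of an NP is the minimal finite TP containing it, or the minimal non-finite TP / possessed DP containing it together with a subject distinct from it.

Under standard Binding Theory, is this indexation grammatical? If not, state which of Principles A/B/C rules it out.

grammatical

The two coindexed NPs are *Greta₁* and *herself₁*.
*herself₁* is an anaphor; its binding domain is the embedded TP, whose subject is Greta₁. *Greta₁* c-commands it within that domain and shares its index, so Principle A is satisfied.
*Greta₁* is an R-expression; *herself₁* does not c-command it, and no other NP shares its index, so Principle C is satisfied.
All principles are respected.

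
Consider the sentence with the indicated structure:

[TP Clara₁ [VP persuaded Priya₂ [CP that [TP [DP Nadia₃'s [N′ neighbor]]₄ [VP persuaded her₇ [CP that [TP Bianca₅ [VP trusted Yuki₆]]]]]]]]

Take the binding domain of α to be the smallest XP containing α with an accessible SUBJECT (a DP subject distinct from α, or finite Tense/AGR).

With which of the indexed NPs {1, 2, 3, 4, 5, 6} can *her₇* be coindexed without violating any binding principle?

{1, 2, 3}

*her* is a pronoun, so Principle B applies: it must be free in its binding domain.
Binding domain of *her₇*: the embedded TP, whose subject is [Nadia₃'s neighbor]₄.
*Clara₁* c-commands the pronoun but from outside its binding domain, and is not c-commanded by it → coindexation permitted.
*Priya₂* c-commands the pronoun but from outside its binding domain, and is not c-commanded by it → coindexation permitted.
*Nadia₃* and the pronoun do not c-command one another → neither Principle B nor Principle C is at stake; coindexation permitted.
*[Nadia₃'s neighbor]₄* c-commands the pronoun within its binding domain → coindexation would violate Principle B.
*Bianca₅*: the pronoun c-commands this R-expression → coindexation would violate Principle C on *Bianca₅*.
*Yuki₆*: the pronoun c-commands this R-expression → coindexation would violate Principle C on *Yuki₆*.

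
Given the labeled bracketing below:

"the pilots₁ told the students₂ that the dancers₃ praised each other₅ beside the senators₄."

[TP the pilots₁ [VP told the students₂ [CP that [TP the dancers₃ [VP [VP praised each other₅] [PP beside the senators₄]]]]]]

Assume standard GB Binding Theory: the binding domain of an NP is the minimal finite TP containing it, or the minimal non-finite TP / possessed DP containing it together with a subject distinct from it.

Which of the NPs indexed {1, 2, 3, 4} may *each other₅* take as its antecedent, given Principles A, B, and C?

{3}

*each other* is an anaphor, so Principle A applies: it must be bound in its binding domain.
Binding domain of *each other₅*: the embedded TP, whose subject is the dancers₃.
*the pilots₁* c-commands the anaphor but is outside its binding domain → cannot satisfy Principle A.
*the students₂* c-commands the anaphor but is outside its binding domain → cannot satisfy Principle A.
*the dancers₃* c-commands the anaphor within its binding domain → licit binder.
*the senators₄* does not c-command the anaphor → cannot bind it.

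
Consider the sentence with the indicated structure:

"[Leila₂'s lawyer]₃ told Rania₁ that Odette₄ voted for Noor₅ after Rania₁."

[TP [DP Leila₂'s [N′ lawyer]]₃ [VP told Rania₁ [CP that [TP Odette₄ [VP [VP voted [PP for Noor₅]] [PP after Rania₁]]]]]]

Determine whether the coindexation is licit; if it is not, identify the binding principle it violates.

The two coindexed NPs are *Rania₁* (the higher occurrence) and *Rania₁* (the lower occurrence).
*Rania₁* (the lower occurrence) is an R-expression. Principle C requires it to be free everywhere.
*Rania₁* (the higher occurrence) c-commands it and carries the same index.
The R-expression is bound → Principle C violation.

Principle C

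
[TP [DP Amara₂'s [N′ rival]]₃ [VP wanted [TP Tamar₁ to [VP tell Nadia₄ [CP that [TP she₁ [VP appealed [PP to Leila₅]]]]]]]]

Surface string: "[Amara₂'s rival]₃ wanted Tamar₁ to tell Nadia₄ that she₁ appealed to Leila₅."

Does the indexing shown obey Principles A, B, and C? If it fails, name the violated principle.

The two coindexed NPs are *Tamar₁* and *she₁*.
*she₁* is a pronoun; nothing c-commands it within its binding domain (the embedded TP.), so Principle B holds trivially.
*Tamar₁* is an R-expression; *she₁* does not c-command it, and no other NP shares its index, so Principle C is satisfied.
All principles are respected.

grammatical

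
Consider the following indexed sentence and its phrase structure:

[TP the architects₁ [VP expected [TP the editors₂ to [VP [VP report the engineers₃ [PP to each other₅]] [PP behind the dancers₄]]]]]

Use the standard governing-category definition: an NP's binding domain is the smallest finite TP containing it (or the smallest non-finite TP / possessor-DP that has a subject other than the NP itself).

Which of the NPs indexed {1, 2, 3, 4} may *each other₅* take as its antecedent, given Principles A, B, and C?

{2, 3}

*each other* is an anaphor, so Principle A applies: it must be bound in its binding domain.
Binding domain of *each other₅*: the embedded TP, whose subject is the editors₂.
*the architects₁* c-commands the anaphor but is outside its binding domain → cannot satisfy Principle A.
*the editors₂* c-commands the anaphor within its binding domain → licit binder.
*the engineers₃* c-commands the anaphor within its binding domain → licit binder.
*the dancers₄* does not c-command the anaphor → cannot bind it.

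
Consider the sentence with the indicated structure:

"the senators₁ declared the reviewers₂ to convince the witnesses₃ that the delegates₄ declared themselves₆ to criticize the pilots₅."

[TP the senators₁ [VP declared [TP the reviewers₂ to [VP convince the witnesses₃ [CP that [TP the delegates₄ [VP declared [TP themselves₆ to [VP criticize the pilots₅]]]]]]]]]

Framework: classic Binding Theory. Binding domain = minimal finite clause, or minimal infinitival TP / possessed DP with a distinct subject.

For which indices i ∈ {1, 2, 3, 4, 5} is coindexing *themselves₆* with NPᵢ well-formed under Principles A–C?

{4}

*themselves* is an anaphor, so Principle A applies: it must be bound in its binding domain.
Binding domain of *themselves₆*: the embedded TP, whose subject is the delegates₄.
*the senators₁* c-commands the anaphor but is outside its binding domain → cannot satisfy Principle A.
*the reviewers₂* c-commands the anaphor but is outside its binding domain → cannot satisfy Principle A.
*the witnesses₃* c-commands the anaphor but is outside its binding domain → cannot satisfy Principle A.
*the delegates₄* c-commands the anaphor within its binding domain → licit binder.
*the pilots₅* does not c-command the anaphor → cannot bind it.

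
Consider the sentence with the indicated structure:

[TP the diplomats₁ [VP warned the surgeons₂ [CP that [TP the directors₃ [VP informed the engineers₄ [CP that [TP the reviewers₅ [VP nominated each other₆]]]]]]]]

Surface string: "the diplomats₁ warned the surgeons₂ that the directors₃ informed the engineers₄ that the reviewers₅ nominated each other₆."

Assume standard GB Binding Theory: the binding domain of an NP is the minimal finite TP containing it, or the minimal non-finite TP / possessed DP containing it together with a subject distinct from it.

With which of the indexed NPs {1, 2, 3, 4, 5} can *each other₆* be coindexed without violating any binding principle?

*each other* is an anaphor, so Principle A applies: it must be bound in its binding domain.
Binding domain of *each other₆*: the embedded TP, whose subject is the reviewers₅.
*the diplomats₁* c-commands the anaphor but is outside its binding domain → cannot satisfy Principle A.
*the surgeons₂* c-commands the anaphor but is outside its binding domain → cannot satisfy Principle A.
*the directors₃* c-commands the anaphor but is outside its binding domain → cannot satisfy Principle A.
*the engineers₄* c-commands the anaphor but is outside its binding domain → cannot satisfy Principle A.
*the reviewers₅* c-commands the anaphor within its binding domain → licit binder.

{5}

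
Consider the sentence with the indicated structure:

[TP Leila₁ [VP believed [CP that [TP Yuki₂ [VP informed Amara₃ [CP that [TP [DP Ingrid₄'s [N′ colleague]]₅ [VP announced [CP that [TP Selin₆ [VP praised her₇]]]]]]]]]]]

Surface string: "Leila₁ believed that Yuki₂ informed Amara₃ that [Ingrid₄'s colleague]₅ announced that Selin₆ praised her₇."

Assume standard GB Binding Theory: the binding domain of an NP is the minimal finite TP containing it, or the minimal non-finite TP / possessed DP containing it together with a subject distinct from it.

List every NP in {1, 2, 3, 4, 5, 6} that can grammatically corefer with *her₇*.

{1, 2, 3, 4, 5}

*her* is a pronoun, so Principle B applies: it must be free in its binding domain.
Binding domain of *her₇*: the embedded TP, whose subject is Selin₆.
*Leila₁* c-commands the pronoun but from outside its binding domain, and is not c-commanded by it → coindexation permitted.
*Yuki₂* c-commands the pronoun but from outside its binding domain, and is not c-commanded by it → coindexation permitted.
*Amara₃* c-commands the pronoun but from outside its binding domain, and is not c-commanded by it → coindexation permitted.
*Ingrid₄* and the pronoun do not c-command one another → neither Principle B nor Principle C is at stake; coindexation permitted.
*[Ingrid₄'s colleague]₅* c-commands the pronoun but from outside its binding domain, and is not c-commanded by it → coindexation permitted.
*Selin₆* c-commands the pronoun within its binding domain → coindexation would violate Principle B.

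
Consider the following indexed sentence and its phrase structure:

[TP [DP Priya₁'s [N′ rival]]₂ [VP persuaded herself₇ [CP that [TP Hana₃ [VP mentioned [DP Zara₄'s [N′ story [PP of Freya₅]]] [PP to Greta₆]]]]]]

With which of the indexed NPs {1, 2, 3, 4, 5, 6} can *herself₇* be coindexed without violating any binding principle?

*herself* is an anaphor, so Principle A applies: it must be bound in its binding domain.
Binding domain of *herself₇*: the matrix TP, whose subject is [Priya₁'s rival]₂.
*Priya₁* does not c-command the anaphor → cannot bind it.
*[Priya₁'s rival]₂* c-commands the anaphor within its binding domain → licit binder.
*Hana₃* does not c-command the anaphor → cannot bind it.
*Zara₄* does not c-command the anaphor → cannot bind it.
*Freya₅* does not c-command the anaphor → cannot bind it.
*Greta₆* does not c-command the anaphor → cannot bind it.

{2}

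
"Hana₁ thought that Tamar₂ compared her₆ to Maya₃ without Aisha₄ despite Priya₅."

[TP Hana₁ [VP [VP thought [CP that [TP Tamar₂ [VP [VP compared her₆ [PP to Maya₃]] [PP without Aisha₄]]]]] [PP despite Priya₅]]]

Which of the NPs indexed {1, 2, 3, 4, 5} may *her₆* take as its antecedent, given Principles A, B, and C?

{1, 4, 5}

*her* is a pronoun, so Principle B applies: it must be free in its binding domain.
Binding domain of *her₆*: the embedded TP, whose subject is Tamar₂.
*Hana₁* c-commands the pronoun but from outside its binding domain, and is not c-commanded by it → coindexation permitted.
*Tamar₂* c-commands the pronoun within its binding domain → coindexation would violate Principle B.
*Maya₃*: the pronoun c-commands this R-expression → coindexation would violate Principle C on *Maya₃*.
*Aisha₄* and the pronoun do not c-command one another → neither Principle B nor Principle C is at stake; coindexation permitted.
*Priya₅* and the pronoun do not c-command one another → neither Principle B nor Principle C is at stake; coindexation permitted.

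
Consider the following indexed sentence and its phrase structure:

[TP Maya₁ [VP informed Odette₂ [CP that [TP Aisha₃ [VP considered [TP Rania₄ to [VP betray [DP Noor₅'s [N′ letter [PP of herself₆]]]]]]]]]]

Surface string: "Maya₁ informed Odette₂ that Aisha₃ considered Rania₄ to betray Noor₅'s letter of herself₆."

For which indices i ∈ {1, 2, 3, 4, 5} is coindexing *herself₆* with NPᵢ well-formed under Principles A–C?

*herself* is an anaphor, so Principle A applies: it must be bound in its binding domain.
Binding domain of *herself₆*: the possessed DP, whose subject is Noor₅.
*Maya₁* c-commands the anaphor but is outside its binding domain → cannot satisfy Principle A.
*Odette₂* c-commands the anaphor but is outside its binding domain → cannot satisfy Principle A.
*Aisha₃* c-commands the anaphor but is outside its binding domain → cannot satisfy Principle A.
*Rania₄* c-commands the anaphor but is outside its binding domain → cannot satisfy Principle A.
*Noor₅* c-commands the anaphor within its binding domain → licit binder.

{5}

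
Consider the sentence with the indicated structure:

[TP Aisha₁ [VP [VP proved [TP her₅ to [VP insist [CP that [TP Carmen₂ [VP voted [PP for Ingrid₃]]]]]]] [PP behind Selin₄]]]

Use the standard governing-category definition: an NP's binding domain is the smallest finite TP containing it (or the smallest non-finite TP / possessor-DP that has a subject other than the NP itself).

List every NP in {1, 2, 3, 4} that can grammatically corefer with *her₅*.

{4}

*her* is a pronoun, so Principle B applies: it must be free in its binding domain.
Binding domain of *her₅*: the matrix TP, whose subject is Aisha₁.
*Aisha₁* c-commands the pronoun within its binding domain → coindexation would violate Principle B.
*Carmen₂*: the pronoun c-commands this R-expression → coindexation would violate Principle C on *Carmen₂*.
*Ingrid₃*: the pronoun c-commands this R-expression → coindexation would violate Principle C on *Ingrid₃*.
*Selin₄* and the pronoun do not c-command one another → neither Principle B nor Principle C is at stake; coindexation permitted.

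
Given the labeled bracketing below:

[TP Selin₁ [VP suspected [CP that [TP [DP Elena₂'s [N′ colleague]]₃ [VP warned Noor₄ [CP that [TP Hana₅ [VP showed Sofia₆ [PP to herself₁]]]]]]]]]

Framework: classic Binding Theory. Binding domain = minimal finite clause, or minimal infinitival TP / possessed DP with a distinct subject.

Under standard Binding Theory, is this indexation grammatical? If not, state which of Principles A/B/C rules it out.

Principle A

The two coindexed NPs are *Selin₁* and *herself₁*.
*herself₁* is an anaphor. Principle A requires it to be bound within its binding domain — the embedded TP, whose subject is Hana₅.
Within that domain it is c-commanded by *Hana₅*, *Sofia₆*, none of which share its index.
*Selin₁* does c-command the anaphor, but from outside its binding domain.
The anaphor is unbound in its domain → Principle A violation.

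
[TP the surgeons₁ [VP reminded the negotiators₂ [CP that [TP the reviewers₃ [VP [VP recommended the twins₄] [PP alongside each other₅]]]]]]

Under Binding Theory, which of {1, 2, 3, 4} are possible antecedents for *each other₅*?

*each other* is an anaphor, so Principle A applies: it must be bound in its binding domain.
Binding domain of *each other₅*: the embedded TP, whose subject is the reviewers₃.
*the surgeons₁* c-commands the anaphor but is outside its binding domain → cannot satisfy Principle A.
*the negotiators₂* c-commands the anaphor but is outside its binding domain → cannot satisfy Principle A.
*the reviewers₃* c-commands the anaphor within its binding domain → licit binder.
*the twins₄* does not c-command the anaphor → cannot bind it.

{3}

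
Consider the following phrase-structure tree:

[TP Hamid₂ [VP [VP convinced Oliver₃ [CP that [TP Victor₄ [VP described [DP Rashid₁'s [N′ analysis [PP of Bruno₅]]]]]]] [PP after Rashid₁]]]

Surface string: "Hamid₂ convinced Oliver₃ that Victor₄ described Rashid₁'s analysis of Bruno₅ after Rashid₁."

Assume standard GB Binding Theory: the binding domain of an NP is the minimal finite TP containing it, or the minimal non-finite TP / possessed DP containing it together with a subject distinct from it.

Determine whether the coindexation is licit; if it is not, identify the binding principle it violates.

grammatical

The two coindexed NPs are *Rashid₁* and *Rashid₁*.
*Rashid₁* is an R-expression; no coindexed NP c-commands it, so Principle C holds.
*Rashid₁* is an R-expression; *Rashid₁* does not c-command it, and no other NP shares its index, so Principle C is satisfied.
All principles are respected.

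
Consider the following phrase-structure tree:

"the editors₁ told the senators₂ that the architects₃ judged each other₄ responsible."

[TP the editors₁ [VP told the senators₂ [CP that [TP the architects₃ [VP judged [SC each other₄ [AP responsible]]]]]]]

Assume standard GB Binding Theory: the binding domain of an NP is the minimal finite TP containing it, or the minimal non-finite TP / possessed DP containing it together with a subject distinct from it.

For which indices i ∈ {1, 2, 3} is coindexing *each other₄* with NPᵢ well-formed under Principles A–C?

{3}

*each other* is an anaphor, so Principle A applies: it must be bound in its binding domain.
Binding domain of *each other₄*: the embedded TP, whose subject is the architects₃.
*the editors₁* c-commands the anaphor but is outside its binding domain → cannot satisfy Principle A.
*the senators₂* c-commands the anaphor but is outside its binding domain → cannot satisfy Principle A.
*the architects₃* c-commands the anaphor within its binding domain → licit binder.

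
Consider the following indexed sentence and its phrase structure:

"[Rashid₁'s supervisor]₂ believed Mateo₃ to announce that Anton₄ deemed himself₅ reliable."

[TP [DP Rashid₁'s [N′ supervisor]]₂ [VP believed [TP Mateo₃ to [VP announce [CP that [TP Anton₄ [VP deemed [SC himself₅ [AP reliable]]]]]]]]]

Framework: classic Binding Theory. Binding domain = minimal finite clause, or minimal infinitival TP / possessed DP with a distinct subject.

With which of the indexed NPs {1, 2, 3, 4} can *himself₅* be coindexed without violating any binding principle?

{4}

*himself* is an anaphor, so Principle A applies: it must be bound in its binding domain.
Binding domain of *himself₅*: the embedded TP, whose subject is Anton₄.
*Rashid₁* does not c-command the anaphor → cannot bind it.
*[Rashid₁'s supervisor]₂* c-commands the anaphor but is outside its binding domain → cannot satisfy Principle A.
*Mateo₃* c-commands the anaphor but is outside its binding domain → cannot satisfy Principle A.
*Anton₄* c-commands the anaphor within its binding domain → licit binder.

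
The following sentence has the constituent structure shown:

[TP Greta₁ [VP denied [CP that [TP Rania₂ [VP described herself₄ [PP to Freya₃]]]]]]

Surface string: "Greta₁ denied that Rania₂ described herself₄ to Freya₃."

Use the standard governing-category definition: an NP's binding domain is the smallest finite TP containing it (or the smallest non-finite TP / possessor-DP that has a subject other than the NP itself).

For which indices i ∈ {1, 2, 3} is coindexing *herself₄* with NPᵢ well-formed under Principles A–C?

{2}

*herself* is an anaphor, so Principle A applies: it must be bound in its binding domain.
Binding domain of *herself₄*: the embedded TP, whose subject is Rania₂.
*Greta₁* c-commands the anaphor but is outside its binding domain → cannot satisfy Principle A.
*Rania₂* c-commands the anaphor within its binding domain → licit binder.
*Freya₃* does not c-command the anaphor → cannot bind it.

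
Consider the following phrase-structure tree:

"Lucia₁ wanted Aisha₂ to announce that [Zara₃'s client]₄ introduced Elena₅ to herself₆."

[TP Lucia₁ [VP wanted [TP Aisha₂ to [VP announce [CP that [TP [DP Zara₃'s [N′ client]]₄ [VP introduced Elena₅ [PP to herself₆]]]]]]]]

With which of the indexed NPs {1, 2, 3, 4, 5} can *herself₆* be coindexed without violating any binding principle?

{4, 5}

*herself* is an anaphor, so Principle A applies: it must be bound in its binding domain.
Binding domain of *herself₆*: the embedded TP, whose subject is [Zara₃'s client]₄.
*Lucia₁* c-commands the anaphor but is outside its binding domain → cannot satisfy Principle A.
*Aisha₂* c-commands the anaphor but is outside its binding domain → cannot satisfy Principle A.
*Zara₃* does not c-command the anaphor → cannot bind it.
*[Zara₃'s client]₄* c-commands the anaphor within its binding domain → licit binder.
*Elena₅* c-commands the anaphor within its binding domain → licit binder.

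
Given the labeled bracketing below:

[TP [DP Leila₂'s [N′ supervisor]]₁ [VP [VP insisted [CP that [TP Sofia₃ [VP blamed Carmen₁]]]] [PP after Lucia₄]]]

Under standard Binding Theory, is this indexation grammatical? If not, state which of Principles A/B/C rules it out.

The two coindexed NPs are *[Leila₂'s supervisor]₁* and *Carmen₁*.
*Carmen₁* is an R-expression. Principle C requires it to be free everywhere.
*[Leila₂'s supervisor]₁* c-commands it and carries the same index.
The R-expression is bound → Principle C violation.

Principle C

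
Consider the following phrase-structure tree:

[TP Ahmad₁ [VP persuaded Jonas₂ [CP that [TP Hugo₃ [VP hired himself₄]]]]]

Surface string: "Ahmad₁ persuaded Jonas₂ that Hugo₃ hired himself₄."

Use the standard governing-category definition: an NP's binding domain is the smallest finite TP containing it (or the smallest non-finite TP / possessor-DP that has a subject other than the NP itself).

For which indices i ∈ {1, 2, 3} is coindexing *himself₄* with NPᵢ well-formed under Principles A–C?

{3}

*himself* is an anaphor, so Principle A applies: it must be bound in its binding domain.
Binding domain of *himself₄*: the embedded TP, whose subject is Hugo₃.
*Ahmad₁* c-commands the anaphor but is outside its binding domain → cannot satisfy Principle A.
*Jonas₂* c-commands the anaphor but is outside its binding domain → cannot satisfy Principle A.
*Hugo₃* c-commands the anaphor within its binding domain → licit binder.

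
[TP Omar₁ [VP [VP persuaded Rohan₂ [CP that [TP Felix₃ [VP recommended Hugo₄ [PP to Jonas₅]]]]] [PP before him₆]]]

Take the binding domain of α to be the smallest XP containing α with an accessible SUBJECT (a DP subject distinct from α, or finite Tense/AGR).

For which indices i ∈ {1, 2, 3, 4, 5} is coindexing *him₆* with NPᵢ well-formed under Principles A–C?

{2, 3, 4, 5}

*him* is a pronoun, so Principle B applies: it must be free in its binding domain.
Binding domain of *him₆*: the matrix TP, whose subject is Omar₁.
*Omar₁* c-commands the pronoun within its binding domain → coindexation would violate Principle B.
*Rohan₂* and the pronoun do not c-command one another → neither Principle B nor Principle C is at stake; coindexation permitted.
*Felix₃* and the pronoun do not c-command one another → neither Principle B nor Principle C is at stake; coindexation permitted.
*Hugo₄* and the pronoun do not c-command one another → neither Principle B nor Principle C is at stake; coindexation permitted.
*Jonas₅* and the pronoun do not c-command one another → neither Principle B nor Principle C is at stake; coindexation permitted.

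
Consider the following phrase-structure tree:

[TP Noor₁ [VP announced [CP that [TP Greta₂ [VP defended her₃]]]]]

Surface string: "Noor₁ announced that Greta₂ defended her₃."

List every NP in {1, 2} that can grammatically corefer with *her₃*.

*her* is a pronoun, so Principle B applies: it must be free in its binding domain.
Binding domain of *her₃*: the embedded TP, whose subject is Greta₂.
*Noor₁* c-commands the pronoun but from outside its binding domain, and is not c-commanded by it → coindexation permitted.
*Greta₂* c-commands the pronoun within its binding domain → coindexation would violate Principle B.

{1}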